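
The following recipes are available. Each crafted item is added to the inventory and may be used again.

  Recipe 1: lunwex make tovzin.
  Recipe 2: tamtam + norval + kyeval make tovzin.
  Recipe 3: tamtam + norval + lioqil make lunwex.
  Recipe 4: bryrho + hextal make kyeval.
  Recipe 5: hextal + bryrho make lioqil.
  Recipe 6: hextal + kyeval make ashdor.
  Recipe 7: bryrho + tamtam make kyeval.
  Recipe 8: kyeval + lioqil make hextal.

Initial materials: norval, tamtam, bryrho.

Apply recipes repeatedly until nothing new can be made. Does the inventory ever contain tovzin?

Using Recipe 7, bryrho and tamtam make kyeval.
tamtam + norval + kyeval → tovzin (Recipe 2).

Yes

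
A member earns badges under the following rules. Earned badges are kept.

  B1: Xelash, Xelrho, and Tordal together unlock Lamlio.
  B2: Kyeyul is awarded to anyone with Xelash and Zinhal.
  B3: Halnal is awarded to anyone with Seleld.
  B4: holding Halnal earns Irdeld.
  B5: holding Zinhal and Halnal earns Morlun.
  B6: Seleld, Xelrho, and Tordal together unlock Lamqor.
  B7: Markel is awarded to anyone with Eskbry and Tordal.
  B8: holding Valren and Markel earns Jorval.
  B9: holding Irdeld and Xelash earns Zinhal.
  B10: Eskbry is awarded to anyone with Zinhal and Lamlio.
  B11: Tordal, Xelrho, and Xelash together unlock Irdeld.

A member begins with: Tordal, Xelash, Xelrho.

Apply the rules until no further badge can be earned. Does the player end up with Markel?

With Xelash, Xelrho, and Tordal, Lamlio is earned (B1).
With Tordal, Xelrho, and Xelash, Irdeld is earned (B11).
With Irdeld and Xelash, Zinhal is earned (B9).
With Zinhal and Lamlio, Eskbry is earned (B10).
With Eskbry and Tordal, Markel is earned (B7).

Yes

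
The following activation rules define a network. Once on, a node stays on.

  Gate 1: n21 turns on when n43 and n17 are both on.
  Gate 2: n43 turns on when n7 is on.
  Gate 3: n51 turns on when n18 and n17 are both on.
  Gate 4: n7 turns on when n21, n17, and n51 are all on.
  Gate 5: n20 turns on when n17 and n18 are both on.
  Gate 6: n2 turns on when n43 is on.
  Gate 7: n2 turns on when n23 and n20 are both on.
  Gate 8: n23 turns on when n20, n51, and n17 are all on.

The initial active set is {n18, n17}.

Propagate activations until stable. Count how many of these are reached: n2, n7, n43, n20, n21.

2

n18 and n17 are on, so n51 turns on (Gate 3).
n17 and n18 are on, so n20 turns on (Gate 5).
Gate 8: n20, n51, and n17 on → n23 on.
Gate 7: n23 and n20 on → n2 on.
n2: reached.
n7 would need n21, n17, and n51 (Gate 4), but n21 never turns on.
n43 would need n7 (Gate 2), but n7 never turns on.
n20: reached.
n21 would need n43 and n17 (Gate 1), but n43 never turns on.
Reached: n2 and n20 — 2 of the 5.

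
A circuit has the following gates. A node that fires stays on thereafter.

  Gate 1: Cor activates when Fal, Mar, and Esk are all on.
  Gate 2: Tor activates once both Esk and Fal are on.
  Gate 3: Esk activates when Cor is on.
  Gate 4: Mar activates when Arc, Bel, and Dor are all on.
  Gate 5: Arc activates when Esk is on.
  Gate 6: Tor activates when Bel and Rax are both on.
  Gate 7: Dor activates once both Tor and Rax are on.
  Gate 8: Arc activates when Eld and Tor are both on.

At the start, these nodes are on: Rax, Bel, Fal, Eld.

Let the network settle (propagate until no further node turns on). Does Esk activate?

Esk would need Cor (Gate 3), but Cor never turns on.

No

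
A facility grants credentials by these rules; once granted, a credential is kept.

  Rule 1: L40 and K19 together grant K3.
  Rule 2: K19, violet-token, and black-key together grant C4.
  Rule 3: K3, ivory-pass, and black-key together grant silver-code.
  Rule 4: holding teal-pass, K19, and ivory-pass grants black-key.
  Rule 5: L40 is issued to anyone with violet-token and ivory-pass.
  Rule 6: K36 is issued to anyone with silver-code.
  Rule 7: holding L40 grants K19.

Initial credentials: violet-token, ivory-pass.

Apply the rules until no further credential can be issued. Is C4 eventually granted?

C4 would need K19, violet-token, and black-key (Rule 2), but black-key is never granted.

No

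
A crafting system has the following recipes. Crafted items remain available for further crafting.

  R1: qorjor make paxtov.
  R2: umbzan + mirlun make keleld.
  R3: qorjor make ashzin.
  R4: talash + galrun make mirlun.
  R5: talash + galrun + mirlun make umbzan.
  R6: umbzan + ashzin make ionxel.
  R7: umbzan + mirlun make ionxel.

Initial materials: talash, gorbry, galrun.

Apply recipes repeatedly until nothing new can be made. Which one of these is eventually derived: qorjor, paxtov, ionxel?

talash + galrun → mirlun (R4).
talash + galrun + mirlun → umbzan (R5).
umbzan + mirlun → ionxel (R7).
No rule produces qorjor, and it is not given. paxtov would need qorjor (R1), but qorjor is never obtained.

ionxel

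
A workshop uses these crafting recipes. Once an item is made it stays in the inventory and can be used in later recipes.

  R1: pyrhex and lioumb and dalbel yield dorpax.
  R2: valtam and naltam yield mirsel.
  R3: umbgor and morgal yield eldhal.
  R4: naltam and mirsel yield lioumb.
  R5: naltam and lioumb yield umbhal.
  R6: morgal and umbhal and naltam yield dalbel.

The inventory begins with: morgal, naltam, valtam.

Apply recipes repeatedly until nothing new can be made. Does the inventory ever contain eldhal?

No

eldhal would need umbgor and morgal (R3), but umbgor is never obtained.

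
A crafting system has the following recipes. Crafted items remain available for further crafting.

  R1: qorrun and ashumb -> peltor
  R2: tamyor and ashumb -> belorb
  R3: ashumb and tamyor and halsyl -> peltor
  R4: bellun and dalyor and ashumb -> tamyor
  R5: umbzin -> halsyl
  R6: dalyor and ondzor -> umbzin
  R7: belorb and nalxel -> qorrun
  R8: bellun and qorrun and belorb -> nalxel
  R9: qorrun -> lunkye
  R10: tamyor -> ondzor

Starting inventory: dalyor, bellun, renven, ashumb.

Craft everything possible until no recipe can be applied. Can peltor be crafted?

Using R4, bellun, dalyor, and ashumb make tamyor.
Using R10, tamyor makes ondzor.
Using R6, dalyor and ondzor make umbzin.
umbzin -> halsyl (R5).
Using R3, ashumb, tamyor, and halsyl make peltor.

Yes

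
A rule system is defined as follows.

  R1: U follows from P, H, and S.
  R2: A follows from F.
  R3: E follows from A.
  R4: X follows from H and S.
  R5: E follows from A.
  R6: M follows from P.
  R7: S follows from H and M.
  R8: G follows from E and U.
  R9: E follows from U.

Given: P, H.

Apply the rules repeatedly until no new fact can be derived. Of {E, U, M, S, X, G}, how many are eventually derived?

P holds, so M follows (R6).
From H and M, R7 gives S.
P, H, and S hold, so U follows (R1).
From H and S, R4 gives X.
U holds, so E follows (R9).
From E and U, R8 gives G.
E: reached.
U: reached.
M: reached.
S: reached.
X: reached.
G: reached.
All 6 are reached.

6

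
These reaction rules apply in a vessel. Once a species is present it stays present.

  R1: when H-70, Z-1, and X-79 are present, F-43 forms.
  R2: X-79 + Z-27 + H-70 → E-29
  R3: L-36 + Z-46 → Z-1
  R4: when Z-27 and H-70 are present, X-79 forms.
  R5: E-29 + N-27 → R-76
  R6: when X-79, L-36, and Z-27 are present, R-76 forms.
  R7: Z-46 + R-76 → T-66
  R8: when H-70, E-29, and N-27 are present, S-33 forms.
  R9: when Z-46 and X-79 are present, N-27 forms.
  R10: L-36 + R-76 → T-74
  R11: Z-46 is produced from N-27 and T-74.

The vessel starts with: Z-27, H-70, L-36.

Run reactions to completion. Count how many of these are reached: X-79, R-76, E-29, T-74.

Z-27 and H-70 present → X-79 forms (R4).
X-79, Z-27, and H-70 present → E-29 forms (R2).
X-79, L-36, and Z-27 present → R-76 forms (R6).
L-36 and R-76 present → T-74 forms (R10).
X-79: reached.
R-76: reached.
E-29: reached.
T-74: reached.
All 4 are reached.

4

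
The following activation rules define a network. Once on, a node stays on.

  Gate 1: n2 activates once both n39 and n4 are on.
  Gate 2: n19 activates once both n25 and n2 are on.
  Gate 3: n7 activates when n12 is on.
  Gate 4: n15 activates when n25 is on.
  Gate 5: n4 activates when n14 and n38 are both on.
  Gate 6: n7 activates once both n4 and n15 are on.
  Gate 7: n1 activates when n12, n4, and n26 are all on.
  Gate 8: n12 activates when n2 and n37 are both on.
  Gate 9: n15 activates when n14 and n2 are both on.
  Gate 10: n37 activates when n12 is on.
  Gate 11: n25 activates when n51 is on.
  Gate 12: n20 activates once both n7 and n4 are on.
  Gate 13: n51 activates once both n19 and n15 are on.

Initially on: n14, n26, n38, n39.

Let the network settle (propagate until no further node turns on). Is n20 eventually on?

Yes

n14 and n38 are on, so n4 activates (Gate 5).
n39 and n4 are on, so n2 activates (Gate 1).
n14 and n2 are on, so n15 activates (Gate 9).
n4 and n15 are on, so n7 activates (Gate 6).
Gate 12: n7 and n4 on → n20 on.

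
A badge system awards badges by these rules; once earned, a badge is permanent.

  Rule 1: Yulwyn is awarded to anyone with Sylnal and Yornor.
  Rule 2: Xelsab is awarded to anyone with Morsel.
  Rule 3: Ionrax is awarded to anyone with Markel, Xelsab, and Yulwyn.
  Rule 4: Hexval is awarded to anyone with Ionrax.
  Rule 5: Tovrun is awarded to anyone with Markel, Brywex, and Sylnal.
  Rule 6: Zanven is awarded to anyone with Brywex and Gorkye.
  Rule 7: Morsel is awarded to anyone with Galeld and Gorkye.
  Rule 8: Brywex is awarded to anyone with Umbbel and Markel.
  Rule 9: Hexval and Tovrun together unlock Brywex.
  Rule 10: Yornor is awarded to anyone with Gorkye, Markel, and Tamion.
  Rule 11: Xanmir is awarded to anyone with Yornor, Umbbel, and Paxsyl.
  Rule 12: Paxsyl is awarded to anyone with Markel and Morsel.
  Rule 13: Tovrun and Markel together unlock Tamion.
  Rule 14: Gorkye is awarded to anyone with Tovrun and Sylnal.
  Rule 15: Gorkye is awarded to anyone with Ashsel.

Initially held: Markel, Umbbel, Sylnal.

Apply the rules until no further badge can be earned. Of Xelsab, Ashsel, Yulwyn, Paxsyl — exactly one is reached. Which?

Yulwyn

With Umbbel and Markel, Brywex is earned (Rule 8).
With Markel, Brywex, and Sylnal, Tovrun is earned (Rule 5).
With Tovrun and Sylnal, Gorkye is earned (Rule 14).
With Tovrun and Markel, Tamion is earned (Rule 13).
With Gorkye, Markel, and Tamion, Yornor is earned (Rule 10).
With Sylnal and Yornor, Yulwyn is earned (Rule 1).
Xelsab would need Morsel (Rule 2), but Morsel is never earned. Paxsyl would need Markel and Morsel (Rule 12), but Morsel is never earned. No rule produces Ashsel, and it is not given.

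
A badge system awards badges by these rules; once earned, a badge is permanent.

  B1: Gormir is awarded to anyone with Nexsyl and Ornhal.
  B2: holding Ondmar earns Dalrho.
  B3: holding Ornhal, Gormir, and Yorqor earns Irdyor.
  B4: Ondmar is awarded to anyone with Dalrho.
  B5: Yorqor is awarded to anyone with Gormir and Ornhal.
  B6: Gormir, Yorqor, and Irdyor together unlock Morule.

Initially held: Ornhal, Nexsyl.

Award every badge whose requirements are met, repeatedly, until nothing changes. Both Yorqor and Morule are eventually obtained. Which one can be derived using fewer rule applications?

Yorqor: With Nexsyl and Ornhal, Gormir is earned (B1). With Gormir and Ornhal, Yorqor is earned (B5). [2 rule applications]
Morule: With Nexsyl and Ornhal, Gormir is earned (B1). With Gormir and Ornhal, Yorqor is earned (B5). With Ornhal, Gormir, and Yorqor, Irdyor is earned (B3). With Gormir, Yorqor, and Irdyor, Morule is earned (B6). [4 rule applications]
Yorqor needs fewer.

Yorqor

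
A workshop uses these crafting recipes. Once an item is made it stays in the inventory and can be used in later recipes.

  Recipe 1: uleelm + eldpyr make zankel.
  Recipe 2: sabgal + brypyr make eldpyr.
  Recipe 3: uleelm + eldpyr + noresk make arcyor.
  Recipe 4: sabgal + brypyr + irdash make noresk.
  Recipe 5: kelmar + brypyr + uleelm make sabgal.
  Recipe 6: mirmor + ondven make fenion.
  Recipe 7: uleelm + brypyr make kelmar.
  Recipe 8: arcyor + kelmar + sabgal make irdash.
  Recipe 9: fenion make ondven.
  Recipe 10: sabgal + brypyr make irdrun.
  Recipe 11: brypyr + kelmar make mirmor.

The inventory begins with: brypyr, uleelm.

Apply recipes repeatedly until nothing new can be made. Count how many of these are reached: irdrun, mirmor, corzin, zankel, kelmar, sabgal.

5

uleelm + brypyr → kelmar (Recipe 7).
Using Recipe 11, brypyr and kelmar make mirmor.
Using Recipe 5, kelmar, brypyr, and uleelm make sabgal.
Using Recipe 10, sabgal and brypyr make irdrun.
Using Recipe 2, sabgal and brypyr make eldpyr.
uleelm + eldpyr → zankel (Recipe 1).
irdrun: reached.
mirmor: reached.
No rule produces corzin, and it is not given.
zankel: reached.
kelmar: reached.
sabgal: reached.
Reached: irdrun, mirmor, zankel, kelmar, and sabgal — 5 of the 6.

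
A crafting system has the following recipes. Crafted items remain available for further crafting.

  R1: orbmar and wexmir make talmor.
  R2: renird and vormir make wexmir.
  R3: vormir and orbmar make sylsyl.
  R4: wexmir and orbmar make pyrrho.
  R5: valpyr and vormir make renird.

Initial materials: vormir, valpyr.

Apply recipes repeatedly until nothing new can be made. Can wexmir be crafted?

Yes

Using R5, valpyr and vormir make renird.
renird and vormir → wexmir (R2).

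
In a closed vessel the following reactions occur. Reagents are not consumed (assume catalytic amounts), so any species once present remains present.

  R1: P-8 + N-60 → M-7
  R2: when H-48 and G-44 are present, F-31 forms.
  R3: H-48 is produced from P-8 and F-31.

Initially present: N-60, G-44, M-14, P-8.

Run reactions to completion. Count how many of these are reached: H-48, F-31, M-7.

1

P-8 and N-60 present → M-7 forms (R1).
H-48 would need P-8 and F-31 (R3), but F-31 never forms.
F-31 would need H-48 and G-44 (R2), but H-48 never forms.
M-7: reached.
Reached: M-7 — 1 of the 3.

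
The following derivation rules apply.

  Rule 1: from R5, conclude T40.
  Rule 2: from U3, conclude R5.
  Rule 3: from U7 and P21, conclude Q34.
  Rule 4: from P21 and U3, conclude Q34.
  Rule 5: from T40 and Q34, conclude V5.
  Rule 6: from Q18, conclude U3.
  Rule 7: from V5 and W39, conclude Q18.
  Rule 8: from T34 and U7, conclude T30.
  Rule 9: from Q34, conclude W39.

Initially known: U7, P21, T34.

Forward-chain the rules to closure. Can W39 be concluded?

Yes

From U7 and P21, Rule 3 gives Q34.
From Q34, Rule 9 gives W39.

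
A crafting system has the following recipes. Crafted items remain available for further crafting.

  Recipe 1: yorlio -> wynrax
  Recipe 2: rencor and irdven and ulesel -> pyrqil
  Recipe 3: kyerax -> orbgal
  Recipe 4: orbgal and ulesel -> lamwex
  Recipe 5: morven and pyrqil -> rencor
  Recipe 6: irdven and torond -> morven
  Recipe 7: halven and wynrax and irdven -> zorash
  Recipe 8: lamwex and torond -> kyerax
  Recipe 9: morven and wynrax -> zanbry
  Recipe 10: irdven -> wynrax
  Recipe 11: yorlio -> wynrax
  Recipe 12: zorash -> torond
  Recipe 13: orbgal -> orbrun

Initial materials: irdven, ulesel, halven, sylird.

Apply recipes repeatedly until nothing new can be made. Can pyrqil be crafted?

pyrqil would need rencor, irdven, and ulesel (Recipe 2), but rencor is never obtained.

No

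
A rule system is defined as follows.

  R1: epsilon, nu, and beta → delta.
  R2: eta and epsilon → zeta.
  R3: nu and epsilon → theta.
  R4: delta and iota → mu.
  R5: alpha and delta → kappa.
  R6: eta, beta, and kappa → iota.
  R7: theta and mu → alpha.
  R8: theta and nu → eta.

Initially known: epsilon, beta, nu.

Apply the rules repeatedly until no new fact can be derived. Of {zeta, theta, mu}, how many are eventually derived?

2

nu and epsilon hold, so theta follows (R3).
theta and nu hold, so eta follows (R8).
eta and epsilon hold, so zeta follows (R2).
zeta: reached.
theta: reached.
mu would need delta and iota (R4), but iota is never established.
Reached: zeta and theta — 2 of the 3.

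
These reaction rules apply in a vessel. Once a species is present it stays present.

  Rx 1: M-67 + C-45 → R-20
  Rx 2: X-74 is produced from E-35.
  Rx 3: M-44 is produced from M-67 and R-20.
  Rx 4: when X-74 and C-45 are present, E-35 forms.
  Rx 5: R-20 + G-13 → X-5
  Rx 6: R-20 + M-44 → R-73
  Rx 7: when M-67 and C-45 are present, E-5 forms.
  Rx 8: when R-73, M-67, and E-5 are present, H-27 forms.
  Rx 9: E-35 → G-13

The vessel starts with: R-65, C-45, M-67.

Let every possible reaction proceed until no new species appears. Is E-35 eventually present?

E-35 would need X-74 and C-45 (Rx 4), but X-74 never forms.

No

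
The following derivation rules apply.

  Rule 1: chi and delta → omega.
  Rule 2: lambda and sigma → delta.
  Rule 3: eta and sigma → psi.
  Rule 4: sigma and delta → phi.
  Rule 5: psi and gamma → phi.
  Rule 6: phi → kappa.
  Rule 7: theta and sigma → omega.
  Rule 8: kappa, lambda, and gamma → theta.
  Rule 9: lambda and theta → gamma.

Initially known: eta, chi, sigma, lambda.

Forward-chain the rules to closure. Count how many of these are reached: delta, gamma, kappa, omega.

lambda and sigma hold, so delta follows (Rule 2).
sigma and delta hold, so phi follows (Rule 4).
From chi and delta, Rule 1 gives omega.
phi holds, so kappa follows (Rule 6).
delta: reached.
gamma would need lambda and theta (Rule 9), but theta is never established.
kappa: reached.
omega: reached.
Reached: delta, kappa, and omega — 3 of the 4.

3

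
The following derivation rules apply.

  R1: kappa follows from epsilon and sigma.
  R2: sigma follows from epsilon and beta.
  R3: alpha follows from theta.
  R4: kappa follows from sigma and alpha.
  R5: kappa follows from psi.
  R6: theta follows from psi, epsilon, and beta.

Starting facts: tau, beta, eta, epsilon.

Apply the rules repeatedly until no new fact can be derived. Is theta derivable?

theta would need psi, epsilon, and beta (R6), but psi is never established.

No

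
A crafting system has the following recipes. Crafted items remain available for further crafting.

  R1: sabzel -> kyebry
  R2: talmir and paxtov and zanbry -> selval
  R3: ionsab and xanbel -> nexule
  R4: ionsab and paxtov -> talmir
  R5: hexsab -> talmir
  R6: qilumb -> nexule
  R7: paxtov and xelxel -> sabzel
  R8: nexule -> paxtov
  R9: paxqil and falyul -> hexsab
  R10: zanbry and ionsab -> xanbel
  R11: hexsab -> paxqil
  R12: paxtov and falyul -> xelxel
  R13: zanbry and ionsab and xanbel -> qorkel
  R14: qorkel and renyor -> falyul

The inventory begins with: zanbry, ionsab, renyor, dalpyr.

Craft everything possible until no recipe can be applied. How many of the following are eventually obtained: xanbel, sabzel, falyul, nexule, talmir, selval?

6

zanbry and ionsab -> xanbel (R10).
Using R13, zanbry, ionsab, and xanbel make qorkel.
ionsab and xanbel -> nexule (R3).
Using R8, nexule makes paxtov.
Using R14, qorkel and renyor make falyul.
ionsab and paxtov -> talmir (R4).
paxtov and falyul -> xelxel (R12).
Using R7, paxtov and xelxel make sabzel.
talmir and paxtov and zanbry -> selval (R2).
xanbel: reached.
sabzel: reached.
falyul: reached.
nexule: reached.
talmir: reached.
selval: reached.
All 6 are reached.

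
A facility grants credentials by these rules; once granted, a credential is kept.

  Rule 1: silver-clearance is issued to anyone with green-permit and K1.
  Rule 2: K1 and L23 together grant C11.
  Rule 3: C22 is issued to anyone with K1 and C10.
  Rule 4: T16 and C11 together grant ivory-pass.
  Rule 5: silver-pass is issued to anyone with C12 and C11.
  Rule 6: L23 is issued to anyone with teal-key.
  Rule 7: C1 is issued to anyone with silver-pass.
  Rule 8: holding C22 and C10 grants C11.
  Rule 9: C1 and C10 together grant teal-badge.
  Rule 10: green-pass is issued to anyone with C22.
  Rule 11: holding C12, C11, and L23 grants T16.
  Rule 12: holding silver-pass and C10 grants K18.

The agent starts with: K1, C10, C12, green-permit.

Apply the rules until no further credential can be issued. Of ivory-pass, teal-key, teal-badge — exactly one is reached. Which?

Holding K1 and C10 grants C22 (Rule 3).
Holding C22 and C10 grants C11 (Rule 8).
Holding C12 and C11 grants silver-pass (Rule 5).
Holding silver-pass grants C1 (Rule 7).
Holding C1 and C10 grants teal-badge (Rule 9).
No rule produces teal-key, and it is not given. ivory-pass would need T16 and C11 (Rule 4), but T16 is never granted.

teal-badge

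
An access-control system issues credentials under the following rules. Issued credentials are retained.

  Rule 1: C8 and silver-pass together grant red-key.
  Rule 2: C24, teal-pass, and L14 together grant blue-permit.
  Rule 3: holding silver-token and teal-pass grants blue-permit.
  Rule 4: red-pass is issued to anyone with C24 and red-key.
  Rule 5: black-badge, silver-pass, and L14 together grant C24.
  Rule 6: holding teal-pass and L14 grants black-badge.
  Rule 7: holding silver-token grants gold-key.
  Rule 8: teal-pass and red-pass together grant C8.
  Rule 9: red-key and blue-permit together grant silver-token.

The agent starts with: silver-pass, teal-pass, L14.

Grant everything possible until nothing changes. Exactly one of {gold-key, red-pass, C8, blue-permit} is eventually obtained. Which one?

Holding teal-pass and L14 grants black-badge (Rule 6).
Holding black-badge, silver-pass, and L14 grants C24 (Rule 5).
Holding C24, teal-pass, and L14 grants blue-permit (Rule 2).
C8 would need teal-pass and red-pass (Rule 8), but red-pass is never granted. red-pass would need C24 and red-key (Rule 4), but red-key is never granted. gold-key would need silver-token (Rule 7), but silver-token is never granted.

blue-permit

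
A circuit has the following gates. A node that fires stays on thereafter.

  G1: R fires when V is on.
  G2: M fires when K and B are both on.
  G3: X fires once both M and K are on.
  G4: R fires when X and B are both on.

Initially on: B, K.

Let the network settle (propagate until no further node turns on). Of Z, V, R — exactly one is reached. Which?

R

G2: K and B on → M on.
M and K are on, so X fires (G3).
G4: X and B on → R on.
No rule produces V, and it is not given. No rule produces Z, and it is not given.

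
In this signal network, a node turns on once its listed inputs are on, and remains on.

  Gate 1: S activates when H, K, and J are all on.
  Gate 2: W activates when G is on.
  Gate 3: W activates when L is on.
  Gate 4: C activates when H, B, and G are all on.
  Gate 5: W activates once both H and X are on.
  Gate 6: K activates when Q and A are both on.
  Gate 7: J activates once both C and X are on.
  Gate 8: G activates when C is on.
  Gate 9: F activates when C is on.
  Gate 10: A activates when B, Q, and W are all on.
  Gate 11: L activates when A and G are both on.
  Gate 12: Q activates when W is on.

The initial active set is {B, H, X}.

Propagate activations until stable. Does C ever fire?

No

C would need H, B, and G (Gate 4), but G never turns on.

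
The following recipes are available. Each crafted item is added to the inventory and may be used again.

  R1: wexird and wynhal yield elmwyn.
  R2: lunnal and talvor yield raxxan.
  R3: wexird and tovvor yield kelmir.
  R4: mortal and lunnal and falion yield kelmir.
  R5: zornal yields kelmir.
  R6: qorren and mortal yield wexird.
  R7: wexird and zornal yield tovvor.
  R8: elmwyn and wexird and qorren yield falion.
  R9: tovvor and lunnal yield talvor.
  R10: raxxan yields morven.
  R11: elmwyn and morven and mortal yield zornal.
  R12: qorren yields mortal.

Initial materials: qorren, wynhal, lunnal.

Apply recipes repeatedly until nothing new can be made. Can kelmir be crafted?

Using R12, qorren makes mortal.
Using R6, qorren and mortal make wexird.
Using R1, wexird and wynhal make elmwyn.
Using R8, elmwyn, wexird, and qorren make falion.
Using R4, mortal, lunnal, and falion make kelmir.

Yes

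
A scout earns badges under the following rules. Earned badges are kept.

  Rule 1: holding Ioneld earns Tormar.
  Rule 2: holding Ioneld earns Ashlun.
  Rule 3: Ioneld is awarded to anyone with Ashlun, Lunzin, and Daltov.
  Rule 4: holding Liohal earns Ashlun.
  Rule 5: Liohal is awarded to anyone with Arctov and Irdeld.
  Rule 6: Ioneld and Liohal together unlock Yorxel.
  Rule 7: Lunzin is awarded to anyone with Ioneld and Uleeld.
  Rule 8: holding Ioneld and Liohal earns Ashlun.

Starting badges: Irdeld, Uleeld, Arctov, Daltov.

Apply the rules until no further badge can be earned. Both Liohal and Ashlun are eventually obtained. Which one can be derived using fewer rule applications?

Liohal

Liohal: With Arctov and Irdeld, Liohal is earned (Rule 5). [1 rule application]
Ashlun: With Arctov and Irdeld, Liohal is earned (Rule 5). With Liohal, Ashlun is earned (Rule 4). [2 rule applications]
Liohal needs fewer.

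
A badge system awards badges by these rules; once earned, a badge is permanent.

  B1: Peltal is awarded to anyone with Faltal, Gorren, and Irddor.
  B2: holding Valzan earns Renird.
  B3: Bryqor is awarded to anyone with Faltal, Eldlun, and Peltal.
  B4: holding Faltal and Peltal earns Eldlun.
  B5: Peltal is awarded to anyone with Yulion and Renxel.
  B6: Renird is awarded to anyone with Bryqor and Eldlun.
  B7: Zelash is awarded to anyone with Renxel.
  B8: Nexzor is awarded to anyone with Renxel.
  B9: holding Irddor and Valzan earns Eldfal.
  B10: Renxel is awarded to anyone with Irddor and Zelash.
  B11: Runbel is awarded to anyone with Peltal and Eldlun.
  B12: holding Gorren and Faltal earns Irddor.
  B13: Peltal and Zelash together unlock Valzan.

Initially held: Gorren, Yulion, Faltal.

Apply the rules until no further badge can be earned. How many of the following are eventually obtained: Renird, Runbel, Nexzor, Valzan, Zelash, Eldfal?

With Gorren and Faltal, Irddor is earned (B12).
With Faltal, Gorren, and Irddor, Peltal is earned (B1).
With Faltal and Peltal, Eldlun is earned (B4).
With Peltal and Eldlun, Runbel is earned (B11).
With Faltal, Eldlun, and Peltal, Bryqor is earned (B3).
With Bryqor and Eldlun, Renird is earned (B6).
Renird: reached.
Runbel: reached.
Nexzor would need Renxel (B8), but Renxel is never earned.
Valzan would need Peltal and Zelash (B13), but Zelash is never earned.
Zelash would need Renxel (B7), but Renxel is never earned.
Eldfal would need Irddor and Valzan (B9), but Valzan is never earned.
Reached: Renird and Runbel — 2 of the 6.

2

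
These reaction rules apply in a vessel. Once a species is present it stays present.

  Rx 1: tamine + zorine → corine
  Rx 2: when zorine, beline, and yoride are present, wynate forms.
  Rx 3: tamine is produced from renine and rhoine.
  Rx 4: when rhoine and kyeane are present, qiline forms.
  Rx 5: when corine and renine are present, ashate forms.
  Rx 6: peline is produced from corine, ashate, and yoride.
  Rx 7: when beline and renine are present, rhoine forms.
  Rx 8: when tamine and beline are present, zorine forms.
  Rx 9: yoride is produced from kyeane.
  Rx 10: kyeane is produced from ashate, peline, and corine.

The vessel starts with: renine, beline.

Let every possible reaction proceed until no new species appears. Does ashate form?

Yes

beline and renine present → rhoine forms (Rx 7).
renine and rhoine present → tamine forms (Rx 3).
tamine and beline present → zorine forms (Rx 8).
tamine and zorine present → corine forms (Rx 1).
corine and renine present → ashate forms (Rx 5).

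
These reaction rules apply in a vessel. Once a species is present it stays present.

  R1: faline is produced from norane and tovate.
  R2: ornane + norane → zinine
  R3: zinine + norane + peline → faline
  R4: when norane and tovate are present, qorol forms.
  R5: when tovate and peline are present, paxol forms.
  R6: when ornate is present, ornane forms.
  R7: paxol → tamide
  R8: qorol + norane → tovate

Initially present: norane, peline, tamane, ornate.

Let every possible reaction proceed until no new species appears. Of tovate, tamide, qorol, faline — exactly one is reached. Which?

ornate present → ornane forms (R6).
ornane and norane present → zinine forms (R2).
zinine, norane, and peline present → faline forms (R3).
tamide would need paxol (R7), but paxol never forms. tovate would need qorol and norane (R8), but qorol never forms. qorol would need norane and tovate (R4), but tovate never forms.

faline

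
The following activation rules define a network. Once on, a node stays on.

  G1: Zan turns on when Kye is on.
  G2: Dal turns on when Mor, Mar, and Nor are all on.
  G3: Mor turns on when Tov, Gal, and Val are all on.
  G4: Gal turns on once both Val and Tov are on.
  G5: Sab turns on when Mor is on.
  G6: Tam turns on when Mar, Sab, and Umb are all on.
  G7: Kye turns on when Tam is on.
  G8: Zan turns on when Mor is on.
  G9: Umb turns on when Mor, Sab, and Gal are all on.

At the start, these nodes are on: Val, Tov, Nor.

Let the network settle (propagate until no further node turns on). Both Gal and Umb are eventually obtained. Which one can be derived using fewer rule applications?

Gal

Gal: G4: Val and Tov on → Gal on. [1 rule application]
Umb: Val and Tov are on, so Gal turns on (G4). G3: Tov, Gal, and Val on → Mor on. G5: Mor on → Sab on. Mor, Sab, and Gal are on, so Umb turns on (G9). [4 rule applications]
Gal needs fewer.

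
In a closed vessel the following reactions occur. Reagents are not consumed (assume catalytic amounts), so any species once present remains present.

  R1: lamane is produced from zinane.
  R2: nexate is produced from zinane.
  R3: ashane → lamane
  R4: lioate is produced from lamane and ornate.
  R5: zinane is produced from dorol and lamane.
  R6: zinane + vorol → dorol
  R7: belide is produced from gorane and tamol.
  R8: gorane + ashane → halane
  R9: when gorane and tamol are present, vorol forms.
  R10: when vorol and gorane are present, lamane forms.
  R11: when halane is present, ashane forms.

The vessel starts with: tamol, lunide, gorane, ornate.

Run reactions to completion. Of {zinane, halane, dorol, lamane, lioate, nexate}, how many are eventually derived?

2

gorane and tamol present → vorol forms (R9).
vorol and gorane present → lamane forms (R10).
lamane and ornate present → lioate forms (R4).
zinane would need dorol and lamane (R5), but dorol never forms.
halane would need gorane and ashane (R8), but ashane never forms.
dorol would need zinane and vorol (R6), but zinane never forms.
lamane: reached.
lioate: reached.
nexate would need zinane (R2), but zinane never forms.
Reached: lamane and lioate — 2 of the 6.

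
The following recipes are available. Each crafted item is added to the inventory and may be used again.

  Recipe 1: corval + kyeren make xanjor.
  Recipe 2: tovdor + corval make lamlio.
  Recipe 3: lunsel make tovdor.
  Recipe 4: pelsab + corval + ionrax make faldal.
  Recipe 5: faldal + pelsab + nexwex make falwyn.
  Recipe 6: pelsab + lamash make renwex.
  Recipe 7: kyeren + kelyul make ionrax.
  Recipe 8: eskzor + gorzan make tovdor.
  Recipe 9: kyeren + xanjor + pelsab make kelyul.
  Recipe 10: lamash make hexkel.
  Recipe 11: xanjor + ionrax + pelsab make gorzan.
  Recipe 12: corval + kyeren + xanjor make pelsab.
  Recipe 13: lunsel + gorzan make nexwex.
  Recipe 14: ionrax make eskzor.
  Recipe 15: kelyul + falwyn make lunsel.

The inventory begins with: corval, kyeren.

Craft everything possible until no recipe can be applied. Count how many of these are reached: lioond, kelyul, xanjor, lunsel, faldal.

3

corval + kyeren → xanjor (Recipe 1).
corval + kyeren + xanjor → pelsab (Recipe 12).
Using Recipe 9, kyeren, xanjor, and pelsab make kelyul.
kyeren + kelyul → ionrax (Recipe 7).
pelsab + corval + ionrax → faldal (Recipe 4).
No rule produces lioond, and it is not given.
kelyul: reached.
xanjor: reached.
lunsel would need kelyul and falwyn (Recipe 15), but falwyn is never obtained.
faldal: reached.
Reached: kelyul, xanjor, and faldal — 3 of the 5.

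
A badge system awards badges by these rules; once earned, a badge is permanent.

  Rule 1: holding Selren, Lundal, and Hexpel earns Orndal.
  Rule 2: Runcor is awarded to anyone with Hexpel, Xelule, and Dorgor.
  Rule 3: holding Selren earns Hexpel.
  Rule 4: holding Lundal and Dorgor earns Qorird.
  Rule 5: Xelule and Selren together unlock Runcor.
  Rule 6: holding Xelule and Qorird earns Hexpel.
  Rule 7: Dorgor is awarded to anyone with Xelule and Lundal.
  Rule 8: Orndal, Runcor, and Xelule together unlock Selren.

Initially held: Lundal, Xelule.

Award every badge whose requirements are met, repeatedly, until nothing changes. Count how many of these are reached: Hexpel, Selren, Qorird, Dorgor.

With Xelule and Lundal, Dorgor is earned (Rule 7).
With Lundal and Dorgor, Qorird is earned (Rule 4).
With Xelule and Qorird, Hexpel is earned (Rule 6).
Hexpel: reached.
Selren would need Orndal, Runcor, and Xelule (Rule 8), but Orndal is never earned.
Qorird: reached.
Dorgor: reached.
Reached: Hexpel, Qorird, and Dorgor — 3 of the 4.

3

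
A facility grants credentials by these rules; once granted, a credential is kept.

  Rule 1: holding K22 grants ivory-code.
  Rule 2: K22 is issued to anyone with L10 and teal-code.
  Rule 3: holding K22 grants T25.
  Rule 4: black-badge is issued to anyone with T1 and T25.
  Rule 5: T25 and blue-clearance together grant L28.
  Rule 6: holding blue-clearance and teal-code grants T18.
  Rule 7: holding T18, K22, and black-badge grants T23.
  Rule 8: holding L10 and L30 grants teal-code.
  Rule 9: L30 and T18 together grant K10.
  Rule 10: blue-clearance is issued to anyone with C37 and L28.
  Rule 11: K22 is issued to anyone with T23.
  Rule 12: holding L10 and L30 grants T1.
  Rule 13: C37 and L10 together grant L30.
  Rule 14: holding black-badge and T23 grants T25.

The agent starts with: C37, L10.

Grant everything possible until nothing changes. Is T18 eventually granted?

No

T18 would need blue-clearance and teal-code (Rule 6), but blue-clearance is never granted.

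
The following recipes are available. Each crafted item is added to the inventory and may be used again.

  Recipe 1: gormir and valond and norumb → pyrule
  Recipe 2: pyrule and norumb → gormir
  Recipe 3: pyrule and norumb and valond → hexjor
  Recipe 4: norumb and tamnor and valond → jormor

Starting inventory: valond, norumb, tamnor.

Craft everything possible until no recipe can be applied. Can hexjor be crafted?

hexjor would need pyrule, norumb, and valond (Recipe 3), but pyrule is never obtained.

No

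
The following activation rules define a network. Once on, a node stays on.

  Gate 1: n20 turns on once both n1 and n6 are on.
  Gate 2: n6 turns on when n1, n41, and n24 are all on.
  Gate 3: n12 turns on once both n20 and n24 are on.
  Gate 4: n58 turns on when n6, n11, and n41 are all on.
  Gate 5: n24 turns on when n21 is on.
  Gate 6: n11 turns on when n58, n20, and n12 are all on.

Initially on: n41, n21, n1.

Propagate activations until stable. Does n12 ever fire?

n21 is on, so n24 turns on (Gate 5).
n1, n41, and n24 are on, so n6 turns on (Gate 2).
n1 and n6 are on, so n20 turns on (Gate 1).
n20 and n24 are on, so n12 turns on (Gate 3).

Yes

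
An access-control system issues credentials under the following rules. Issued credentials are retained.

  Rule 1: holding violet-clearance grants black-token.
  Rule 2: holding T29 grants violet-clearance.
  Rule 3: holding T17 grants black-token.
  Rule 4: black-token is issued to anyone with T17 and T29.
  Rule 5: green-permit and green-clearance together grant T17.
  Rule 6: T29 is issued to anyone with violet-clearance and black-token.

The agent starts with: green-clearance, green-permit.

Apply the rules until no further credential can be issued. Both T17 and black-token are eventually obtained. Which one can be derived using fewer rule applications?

T17: Holding green-permit and green-clearance grants T17 (Rule 5). [1 rule application]
black-token: Holding green-permit and green-clearance grants T17 (Rule 5). Holding T17 grants black-token (Rule 3). [2 rule applications]
T17 needs fewer.

T17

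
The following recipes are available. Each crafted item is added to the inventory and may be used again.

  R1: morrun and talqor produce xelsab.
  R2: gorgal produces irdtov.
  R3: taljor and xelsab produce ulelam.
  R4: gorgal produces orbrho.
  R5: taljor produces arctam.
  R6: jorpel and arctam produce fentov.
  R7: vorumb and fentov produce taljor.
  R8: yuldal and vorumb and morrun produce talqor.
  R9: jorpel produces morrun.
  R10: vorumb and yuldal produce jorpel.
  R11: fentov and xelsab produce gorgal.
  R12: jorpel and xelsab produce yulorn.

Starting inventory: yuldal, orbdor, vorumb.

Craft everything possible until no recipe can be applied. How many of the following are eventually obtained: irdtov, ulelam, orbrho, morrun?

1

vorumb and yuldal → jorpel (R10).
Using R9, jorpel makes morrun.
irdtov would need gorgal (R2), but gorgal is never obtained.
ulelam would need taljor and xelsab (R3), but taljor is never obtained.
orbrho would need gorgal (R4), but gorgal is never obtained.
morrun: reached.
Reached: morrun — 1 of the 4.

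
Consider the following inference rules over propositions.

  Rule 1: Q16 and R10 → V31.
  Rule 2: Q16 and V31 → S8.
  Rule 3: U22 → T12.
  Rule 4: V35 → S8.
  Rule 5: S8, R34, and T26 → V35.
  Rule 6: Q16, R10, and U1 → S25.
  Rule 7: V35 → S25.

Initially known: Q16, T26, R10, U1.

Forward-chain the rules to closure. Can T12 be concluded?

T12 would need U22 (Rule 3), but U22 is never established.

No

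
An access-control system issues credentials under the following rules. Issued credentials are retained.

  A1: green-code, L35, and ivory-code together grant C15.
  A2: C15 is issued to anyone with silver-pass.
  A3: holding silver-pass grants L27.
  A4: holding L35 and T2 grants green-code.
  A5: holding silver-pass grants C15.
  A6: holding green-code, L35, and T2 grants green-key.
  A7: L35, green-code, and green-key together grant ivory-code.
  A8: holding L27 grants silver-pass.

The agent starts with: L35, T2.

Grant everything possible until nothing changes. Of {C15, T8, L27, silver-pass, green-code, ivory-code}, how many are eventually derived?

Holding L35 and T2 grants green-code (A4).
Holding green-code, L35, and T2 grants green-key (A6).
Holding L35, green-code, and green-key grants ivory-code (A7).
Holding green-code, L35, and ivory-code grants C15 (A1).
C15: reached.
No rule produces T8, and it is not given.
L27 would need silver-pass (A3), but silver-pass is never granted.
silver-pass would need L27 (A8), but L27 is never granted.
green-code: reached.
ivory-code: reached.
Reached: C15, green-code, and ivory-code — 3 of the 6.

3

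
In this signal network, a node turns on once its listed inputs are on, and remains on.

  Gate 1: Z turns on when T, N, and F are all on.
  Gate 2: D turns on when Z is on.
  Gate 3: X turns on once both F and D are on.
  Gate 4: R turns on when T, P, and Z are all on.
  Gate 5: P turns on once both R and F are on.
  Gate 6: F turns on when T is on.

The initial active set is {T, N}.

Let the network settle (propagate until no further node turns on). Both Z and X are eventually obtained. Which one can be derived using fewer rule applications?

Z

Z: T is on, so F turns on (Gate 6). Gate 1: T, N, and F on → Z on. [2 rule applications]
X: Gate 6: T on → F on. T, N, and F are on, so Z turns on (Gate 1). Gate 2: Z on → D on. Gate 3: F and D on → X on. [4 rule applications]
Z needs fewer.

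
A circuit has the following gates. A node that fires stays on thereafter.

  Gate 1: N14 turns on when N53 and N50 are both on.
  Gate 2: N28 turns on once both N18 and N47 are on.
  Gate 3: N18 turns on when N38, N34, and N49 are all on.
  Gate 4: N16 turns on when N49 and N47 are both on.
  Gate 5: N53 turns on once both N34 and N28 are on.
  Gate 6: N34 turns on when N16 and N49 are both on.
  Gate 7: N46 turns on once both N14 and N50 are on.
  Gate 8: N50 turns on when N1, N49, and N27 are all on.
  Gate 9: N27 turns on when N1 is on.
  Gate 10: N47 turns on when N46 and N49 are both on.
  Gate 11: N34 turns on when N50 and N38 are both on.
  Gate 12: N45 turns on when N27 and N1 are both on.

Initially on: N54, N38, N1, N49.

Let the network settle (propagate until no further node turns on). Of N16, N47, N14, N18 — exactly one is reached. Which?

N18

Gate 9: N1 on → N27 on.
Gate 8: N1, N49, and N27 on → N50 on.
N50 and N38 are on, so N34 turns on (Gate 11).
N38, N34, and N49 are on, so N18 turns on (Gate 3).
N47 would need N46 and N49 (Gate 10), but N46 never turns on. N16 would need N49 and N47 (Gate 4), but N47 never turns on. N14 would need N53 and N50 (Gate 1), but N53 never turns on.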